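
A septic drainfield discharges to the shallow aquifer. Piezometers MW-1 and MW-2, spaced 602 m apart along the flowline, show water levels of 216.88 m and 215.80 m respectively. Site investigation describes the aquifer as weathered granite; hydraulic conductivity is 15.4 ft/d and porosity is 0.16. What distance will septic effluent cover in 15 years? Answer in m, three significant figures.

288 m

Hydraulic gradient i = (216.88 − 215.80) / 602 = 1.08 / 602 = 0.001794
K = 15.4 ft/d × 0.3048 = 4.694 m/d
Darcy flux q = K·i = 4.694 × 0.001794 = 0.008421 m/d
Seepage velocity v = q / n = 0.008421 / 0.16 = 0.05263 m/d
T = 15 yr × 365 = 5475 d
L = v × T = 0.05263 × 5475 = 288.2 m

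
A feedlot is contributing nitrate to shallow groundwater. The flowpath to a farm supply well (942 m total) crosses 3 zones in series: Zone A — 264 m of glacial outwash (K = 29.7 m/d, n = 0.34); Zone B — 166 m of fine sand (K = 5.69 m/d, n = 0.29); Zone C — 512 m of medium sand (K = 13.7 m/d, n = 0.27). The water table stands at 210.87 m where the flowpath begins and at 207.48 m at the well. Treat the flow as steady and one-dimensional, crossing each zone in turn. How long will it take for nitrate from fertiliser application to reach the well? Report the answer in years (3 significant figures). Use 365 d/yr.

Total head drop ΔH = 210.87 − 207.48 = 3.39 m
Steady 1-D flow in series ⇒ the Darcy flux q is identical in every zone and the zone head losses add (resistances L/K in series).
Σ(L/K) = 264/29.7 + 166/5.69 + 512/13.7 = 8.889 + 29.17 + 37.37 = 75.44 d
q = ΔH / Σ(L/K) = 3.39 / 75.44 = 0.04494 m/d (same in every zone)
Zone A: v = q/n = 0.04494/0.34 = 0.1322 m/d → t_A = 264/0.1322 = 1997 d
Zone B: v = q/n = 0.04494/0.29 = 0.1550 m/d → t_B = 166/0.1550 = 1071 d
Zone C: v = q/n = 0.04494/0.27 = 0.1664 m/d → t_C = 512/0.1664 = 3076 d
Total t = 1997 + 1071 + 3076 = 6145 d
   = 6145 / 365 = 16.8 yr

16.8 years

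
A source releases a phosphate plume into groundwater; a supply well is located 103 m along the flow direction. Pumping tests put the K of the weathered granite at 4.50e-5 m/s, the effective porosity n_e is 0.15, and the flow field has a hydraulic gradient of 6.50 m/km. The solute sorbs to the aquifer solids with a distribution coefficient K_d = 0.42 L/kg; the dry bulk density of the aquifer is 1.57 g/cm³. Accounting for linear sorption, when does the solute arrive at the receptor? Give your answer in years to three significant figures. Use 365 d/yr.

K = 4.50e-5 m/s × 86400 s/d = 3.888 m/d
Darcy flux q = K·i = 3.888 × 0.0065 = 0.02527 m/d
Seepage velocity v = q / n = 0.02527 / 0.15 = 0.1685 m/d
Retardation R = 1 + ρ_b·K_d/n = 1 + 1.57×0.42/0.15 = 5.396
Contaminant velocity v_c = v/R = 0.1685/5.396 = 0.03122 m/d
t = L/v_c = 103/0.03122 = 3299 d
   = 3299/365 = 9.04 yr

9.04 years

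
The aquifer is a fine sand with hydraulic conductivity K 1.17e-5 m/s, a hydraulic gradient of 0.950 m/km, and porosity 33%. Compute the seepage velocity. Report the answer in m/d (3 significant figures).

K = 1.17e-5 m/s × 86400 s/d = 1.011 m/d
Specific discharge q = 1.011 × 9.5e-4 = 9.603e-4 m/d
v = Ki/n = 1.011·9.5e-4/0.33 = 0.002910 m/d

0.00291 m/d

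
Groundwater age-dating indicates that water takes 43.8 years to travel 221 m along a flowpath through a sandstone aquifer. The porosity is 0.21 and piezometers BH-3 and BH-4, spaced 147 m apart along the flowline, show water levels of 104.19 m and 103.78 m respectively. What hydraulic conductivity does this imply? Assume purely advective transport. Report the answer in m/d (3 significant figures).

1.04 m/d

Hydraulic gradient i = (104.19 − 103.78) / 147 = 0.41 / 147 = 0.002789
t = 43.8 years = 15990 d
v = L / t = 221 / 15990 = 0.01382 m/d
K = v · n / i = 0.01382 × 0.21 / 0.002789 = 1.04 m/d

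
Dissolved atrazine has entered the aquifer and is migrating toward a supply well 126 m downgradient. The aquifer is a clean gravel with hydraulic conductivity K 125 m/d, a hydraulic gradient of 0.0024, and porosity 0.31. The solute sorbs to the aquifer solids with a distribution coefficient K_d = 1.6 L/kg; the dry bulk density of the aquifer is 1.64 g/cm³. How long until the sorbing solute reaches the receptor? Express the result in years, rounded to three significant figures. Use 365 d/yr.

3.38 years

Darcy flux q = K·i = 125 × 0.0024 = 0.3000 m/d
Average linear velocity = 0.3000 / 0.31 = 0.9677 m/d
Retardation R = 1 + ρ_b·K_d/n = 1 + 1.64×1.6/0.31 = 9.465
Contaminant velocity v_c = v/R = 0.9677/9.465 = 0.1022 m/d
t = L/v_c = 126/0.1022 = 1232 d
   = 1232/365 = 3.38 yr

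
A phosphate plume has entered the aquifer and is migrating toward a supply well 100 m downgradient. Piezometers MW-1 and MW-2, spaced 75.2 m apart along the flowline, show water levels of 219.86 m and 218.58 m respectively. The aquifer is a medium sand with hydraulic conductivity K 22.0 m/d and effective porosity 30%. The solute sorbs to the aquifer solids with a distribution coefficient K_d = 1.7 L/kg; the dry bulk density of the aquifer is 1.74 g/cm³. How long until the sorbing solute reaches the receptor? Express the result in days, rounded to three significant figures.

Hydraulic gradient i = (219.86 − 218.58) / 75.2 = 1.28 / 75.2 = 0.01702
Darcy flux q = K·i = 22.0 × 0.01702 = 0.3745 m/d
Seepage velocity v = q / n = 0.3745 / 0.30 = 1.248 m/d
Retardation R = 1 + ρ_b·K_d/n = 1 + 1.74×1.7/0.30 = 10.86
Contaminant velocity v_c = v/R = 1.248/10.86 = 0.1149 m/d
t = L/v_c = 100/0.1149 = 870.0 d

870 days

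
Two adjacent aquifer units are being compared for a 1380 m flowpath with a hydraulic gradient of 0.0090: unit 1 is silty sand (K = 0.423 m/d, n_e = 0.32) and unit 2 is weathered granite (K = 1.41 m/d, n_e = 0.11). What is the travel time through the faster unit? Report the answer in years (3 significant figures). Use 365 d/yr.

32.8 years

Unit 1 (silty sand): v = 0.423×0.0090/0.32 = 0.01190 m/d, t = 1380/0.01190 = 116000 d
Unit 2 (weathered granite): v = 1.41×0.0090/0.11 = 0.1154 m/d, t = 1380/0.1154 = 11960 d
Faster: 11960 d / 365 = 32.8 yr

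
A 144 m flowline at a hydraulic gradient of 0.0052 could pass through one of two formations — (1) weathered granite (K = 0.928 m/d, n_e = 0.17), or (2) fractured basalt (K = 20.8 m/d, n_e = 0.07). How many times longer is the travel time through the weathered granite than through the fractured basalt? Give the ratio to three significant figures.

54.4

Unit 1 (weathered granite): v = 0.928×0.0052/0.17 = 0.02839 m/d, t = 144/0.02839 = 5073 d
Unit 2 (fractured basalt): v = 20.8×0.0052/0.07 = 1.545 m/d, t = 144/1.545 = 93.20 d
t(weathered granite) / t(fractured basalt) = 5073/93.20 = 54.4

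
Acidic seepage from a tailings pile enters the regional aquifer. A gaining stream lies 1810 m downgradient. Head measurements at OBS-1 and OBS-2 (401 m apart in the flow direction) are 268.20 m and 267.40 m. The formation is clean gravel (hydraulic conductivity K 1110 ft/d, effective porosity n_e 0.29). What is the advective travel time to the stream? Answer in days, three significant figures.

778 days

Hydraulic gradient i = (268.20 − 267.40) / 401 = 0.80 / 401 = 0.001995
K = 1110 ft/d × 0.3048 = 338.3 m/d
Darcy flux q = K·i = 338.3 × 0.001995 = 0.6750 m/d
Average linear velocity = 0.6750 / 0.29 = 2.327 m/d
t = L / v = 1810 / 2.327 = 777.7 d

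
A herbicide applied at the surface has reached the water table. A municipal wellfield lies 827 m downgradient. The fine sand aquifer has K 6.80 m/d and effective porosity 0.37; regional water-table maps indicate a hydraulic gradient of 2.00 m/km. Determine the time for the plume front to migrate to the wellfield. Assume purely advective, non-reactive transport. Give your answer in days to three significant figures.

q = Ki = 6.80 × 0.0020 = 0.01360 m/d
Seepage velocity v = q / n = 0.01360 / 0.37 = 0.03676 m/d
t = L / v = 827 / 0.03676 = 22500 d

22500 days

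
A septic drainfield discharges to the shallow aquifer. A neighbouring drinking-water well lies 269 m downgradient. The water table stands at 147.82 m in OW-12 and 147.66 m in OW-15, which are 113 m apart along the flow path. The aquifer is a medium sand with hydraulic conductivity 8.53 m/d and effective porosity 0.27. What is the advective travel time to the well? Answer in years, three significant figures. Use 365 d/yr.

Hydraulic gradient i = (147.82 − 147.66) / 113 = 0.16 / 113 = 0.001416
Specific discharge q = 8.53 × 0.001416 = 0.01208 m/d
v = Ki/n = 8.53·0.001416/0.27 = 0.04473 m/d
t = L / v = 269 / 0.04473 = 6013 d
   = 6013 / 365 = 16.5 yr

16.5 years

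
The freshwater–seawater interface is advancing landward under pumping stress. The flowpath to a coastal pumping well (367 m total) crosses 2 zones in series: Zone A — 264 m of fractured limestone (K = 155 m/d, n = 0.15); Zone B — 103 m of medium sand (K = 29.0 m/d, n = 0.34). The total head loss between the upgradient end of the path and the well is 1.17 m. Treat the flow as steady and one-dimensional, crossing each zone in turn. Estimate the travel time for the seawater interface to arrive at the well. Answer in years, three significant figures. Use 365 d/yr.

Steady 1-D flow in series ⇒ the Darcy flux q is identical in every zone and the zone head losses add (resistances L/K in series).
Σ(L/K) = 264/155 + 103/29.0 = 1.703 + 3.552 = 5.255 d
q = ΔH / Σ(L/K) = 1.17 / 5.255 = 0.2226 m/d (same in every zone)
Zone A: v = q/n = 0.2226/0.15 = 1.484 m/d → t_A = 264/1.484 = 177.9 d
Zone B: v = q/n = 0.2226/0.34 = 0.6548 m/d → t_B = 103/0.6548 = 157.3 d
Total t = 177.9 + 157.3 = 335.1 d
   = 335.1 / 365 = 0.918 yr

0.918 years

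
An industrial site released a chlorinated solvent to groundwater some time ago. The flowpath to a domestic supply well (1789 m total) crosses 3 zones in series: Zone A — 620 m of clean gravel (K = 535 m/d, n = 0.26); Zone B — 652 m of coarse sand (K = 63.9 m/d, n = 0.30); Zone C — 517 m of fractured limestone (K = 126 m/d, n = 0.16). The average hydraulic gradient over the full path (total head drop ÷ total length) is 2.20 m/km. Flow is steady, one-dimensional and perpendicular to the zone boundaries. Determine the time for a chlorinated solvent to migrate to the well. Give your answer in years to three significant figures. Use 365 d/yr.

Continuity: the same q passes through each zone, so ΔH = q·Σ(L_j/K_j) — the zones act as resistances in series.
Σ(L/K) = 620/535 + 652/63.9 + 517/126 = 1.159 + 10.20 + 4.103 = 15.47 d
K_eq = L_total / Σ(L/K) = 1789 / 15.47 = 115.7 m/d
q = K_eq · i = 115.7 × 0.0022 = 0.2545 m/d (same in every zone)
Zone A: v = q/n = 0.2545/0.26 = 0.9788 m/d → t_A = 620/0.9788 = 633.4 d
Zone B: v = q/n = 0.2545/0.30 = 0.8483 m/d → t_B = 652/0.8483 = 768.6 d
Zone C: v = q/n = 0.2545/0.16 = 1.591 m/d → t_C = 517/1.591 = 325.0 d
Total t = 633.4 + 768.6 + 325.0 = 1727 d
   = 1727 / 365 = 4.73 yr

4.73 years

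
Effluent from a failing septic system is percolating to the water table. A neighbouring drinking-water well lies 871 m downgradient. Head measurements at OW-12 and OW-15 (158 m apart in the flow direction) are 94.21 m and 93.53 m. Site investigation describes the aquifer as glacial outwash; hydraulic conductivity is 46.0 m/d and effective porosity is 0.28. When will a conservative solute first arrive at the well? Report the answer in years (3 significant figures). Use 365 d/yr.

Hydraulic gradient i = (94.21 − 93.53) / 158 = 0.68 / 158 = 0.004304
q = Ki = 46.0 × 0.004304 = 0.1980 m/d
Average linear velocity = 0.1980 / 0.28 = 0.7071 m/d
t = L / v = 871 / 0.7071 = 1232 d
   = 1232 / 365 = 3.37 yr

3.37 years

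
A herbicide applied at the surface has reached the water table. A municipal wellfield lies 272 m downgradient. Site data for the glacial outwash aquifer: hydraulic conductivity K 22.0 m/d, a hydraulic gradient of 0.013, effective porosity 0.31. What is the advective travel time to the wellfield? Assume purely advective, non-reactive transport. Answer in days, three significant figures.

295 days

Specific discharge q = 22.0 × 0.013 = 0.2860 m/d
Seepage velocity v = q / n = 0.2860 / 0.31 = 0.9226 m/d
t = L / v = 272 / 0.9226 = 294.8 d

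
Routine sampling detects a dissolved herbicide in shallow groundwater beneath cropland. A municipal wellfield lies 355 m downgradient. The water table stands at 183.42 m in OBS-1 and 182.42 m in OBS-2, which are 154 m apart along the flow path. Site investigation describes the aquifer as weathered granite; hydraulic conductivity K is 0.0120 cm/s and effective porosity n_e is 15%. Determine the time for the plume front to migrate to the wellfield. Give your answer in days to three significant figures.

791 days

Hydraulic gradient i = (183.42 − 182.42) / 154 = 1.00 / 154 = 0.006494
K = 0.0120 cm/s × 864 = 10.37 m/d
Specific discharge q = 10.37 × 0.006494 = 0.06732 m/d
v_s = q/n_e = 0.06732/0.15 = 0.4488 m/d
t = L / v = 355 / 0.4488 = 790.9 d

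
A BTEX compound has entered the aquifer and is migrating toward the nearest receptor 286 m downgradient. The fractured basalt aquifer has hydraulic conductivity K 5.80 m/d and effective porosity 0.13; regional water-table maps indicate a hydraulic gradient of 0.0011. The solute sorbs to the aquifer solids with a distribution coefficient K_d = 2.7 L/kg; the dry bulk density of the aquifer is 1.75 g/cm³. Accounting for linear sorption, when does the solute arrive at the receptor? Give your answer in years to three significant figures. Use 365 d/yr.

596 years

q = Ki = 5.80 × 0.0011 = 0.006380 m/d
v = Ki/n = 5.80·0.0011/0.13 = 0.04908 m/d
Retardation R = 1 + ρ_b·K_d/n = 1 + 1.75×2.7/0.13 = 37.35
Contaminant velocity v_c = v/R = 0.04908/37.35 = 0.001314 m/d
t = L/v_c = 286/0.001314 = 217600 d
   = 217600/365 = 596 yr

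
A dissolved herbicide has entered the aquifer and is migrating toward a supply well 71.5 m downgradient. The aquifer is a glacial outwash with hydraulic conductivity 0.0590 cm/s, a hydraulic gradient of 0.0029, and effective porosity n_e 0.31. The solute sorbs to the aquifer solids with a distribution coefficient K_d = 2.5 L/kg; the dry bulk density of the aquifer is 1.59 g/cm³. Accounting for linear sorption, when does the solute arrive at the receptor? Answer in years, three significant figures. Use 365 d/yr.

5.68 years

K = 0.0590 cm/s × 864 = 50.98 m/d
Specific discharge q = 50.98 × 0.0029 = 0.1478 m/d
Seepage velocity v = q / n = 0.1478 / 0.31 = 0.4769 m/d
Retardation R = 1 + ρ_b·K_d/n = 1 + 1.59×2.5/0.31 = 13.82
Contaminant velocity v_c = v/R = 0.4769/13.82 = 0.03450 m/d
t = L/v_c = 71.5/0.03450 = 2072 d
   = 2072/365 = 5.68 yr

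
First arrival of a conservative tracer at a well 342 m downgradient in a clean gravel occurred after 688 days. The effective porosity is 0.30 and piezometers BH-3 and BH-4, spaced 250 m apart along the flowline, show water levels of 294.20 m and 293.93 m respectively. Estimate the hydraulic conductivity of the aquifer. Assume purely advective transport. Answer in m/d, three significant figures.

Hydraulic gradient i = (294.20 − 293.93) / 250 = 0.27 / 250 = 0.001080
v = L / t = 342 / 688 = 0.4971 m/d
K = v · n / i = 0.4971 × 0.30 / 0.001080 = 138 m/d

138 m/d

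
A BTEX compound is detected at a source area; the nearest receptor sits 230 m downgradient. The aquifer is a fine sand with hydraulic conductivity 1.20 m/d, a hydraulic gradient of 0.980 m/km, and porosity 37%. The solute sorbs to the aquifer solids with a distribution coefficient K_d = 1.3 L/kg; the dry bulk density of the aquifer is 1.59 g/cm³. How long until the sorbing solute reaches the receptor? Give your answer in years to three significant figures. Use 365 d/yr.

1310 years

q = Ki = 1.20 × 9.8e-4 = 0.001176 m/d
Average linear velocity = 0.001176 / 0.37 = 0.003178 m/d
Retardation R = 1 + ρ_b·K_d/n = 1 + 1.59×1.3/0.37 = 6.586
Contaminant velocity v_c = v/R = 0.003178/6.586 = 4.826e-4 m/d
t = L/v_c = 230/4.826e-4 = 476600 d
   = 476600/365 = 1310 yr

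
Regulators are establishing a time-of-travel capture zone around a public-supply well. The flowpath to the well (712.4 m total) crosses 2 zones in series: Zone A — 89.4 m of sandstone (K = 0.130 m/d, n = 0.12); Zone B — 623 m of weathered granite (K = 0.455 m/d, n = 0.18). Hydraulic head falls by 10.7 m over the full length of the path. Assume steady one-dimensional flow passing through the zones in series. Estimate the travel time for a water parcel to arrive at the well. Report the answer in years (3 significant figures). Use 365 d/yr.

Continuity: the same q passes through each zone, so ΔH = q·Σ(L_j/K_j) — the zones act as resistances in series.
Σ(L/K) = 89.4/0.130 + 623/0.455 = 687.7 + 1369 = 2057 d
q = ΔH / Σ(L/K) = 10.7 / 2057 = 0.005202 m/d (same in every zone)
Zone A: v = q/n = 0.005202/0.12 = 0.04335 m/d → t_A = 89.4/0.04335 = 2062 d
Zone B: v = q/n = 0.005202/0.18 = 0.02890 m/d → t_B = 623/0.02890 = 21560 d
Total t = 2062 + 21560 = 23620 d
   = 23620 / 365 = 64.7 yr

64.7 years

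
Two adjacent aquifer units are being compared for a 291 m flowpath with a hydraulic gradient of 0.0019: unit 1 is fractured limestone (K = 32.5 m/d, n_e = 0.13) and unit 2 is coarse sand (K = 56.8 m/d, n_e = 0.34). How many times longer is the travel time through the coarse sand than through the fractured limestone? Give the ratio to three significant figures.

1.50

Unit 1 (fractured limestone): v = 32.5×0.0019/0.13 = 0.4750 m/d, t = 291/0.4750 = 612.6 d
Unit 2 (coarse sand): v = 56.8×0.0019/0.34 = 0.3174 m/d, t = 291/0.3174 = 916.8 d
t(coarse sand) / t(fractured limestone) = 916.8/612.6 = 1.50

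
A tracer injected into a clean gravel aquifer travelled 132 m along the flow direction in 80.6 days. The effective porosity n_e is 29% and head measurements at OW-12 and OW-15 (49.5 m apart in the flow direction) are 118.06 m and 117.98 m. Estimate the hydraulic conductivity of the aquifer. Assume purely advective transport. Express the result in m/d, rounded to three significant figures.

294 m/d

Hydraulic gradient i = (118.06 − 117.98) / 49.5 = 0.08 / 49.5 = 0.001616
v = L / t = 132 / 80.6 = 1.638 m/d
K = v · n / i = 1.638 × 0.29 / 0.001616 = 294 m/d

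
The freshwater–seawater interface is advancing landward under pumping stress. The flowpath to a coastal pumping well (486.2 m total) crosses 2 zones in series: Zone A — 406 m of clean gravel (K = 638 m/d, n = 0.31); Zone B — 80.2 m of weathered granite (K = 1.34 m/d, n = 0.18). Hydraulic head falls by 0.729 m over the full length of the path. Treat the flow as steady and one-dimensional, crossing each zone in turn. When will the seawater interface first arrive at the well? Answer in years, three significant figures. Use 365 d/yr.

31.9 years

Steady 1-D flow in series ⇒ the Darcy flux q is identical in every zone and the zone head losses add (resistances L/K in series).
Σ(L/K) = 406/638 + 80.2/1.34 = 0.6364 + 59.85 = 60.49 d
q = ΔH / Σ(L/K) = 0.729 / 60.49 = 0.01205 m/d (same in every zone)
Zone A: v = q/n = 0.01205/0.31 = 0.03888 m/d → t_A = 406/0.03888 = 10440 d
Zone B: v = q/n = 0.01205/0.18 = 0.06696 m/d → t_B = 80.2/0.06696 = 1198 d
Total t = 10440 + 1198 = 11640 d
   = 11640 / 365 = 31.9 yr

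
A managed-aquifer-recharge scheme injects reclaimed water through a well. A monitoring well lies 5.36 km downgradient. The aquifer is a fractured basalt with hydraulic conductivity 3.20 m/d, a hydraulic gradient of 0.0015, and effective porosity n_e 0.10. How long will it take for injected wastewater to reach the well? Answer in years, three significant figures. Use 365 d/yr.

306 years

Darcy flux q = K·i = 3.20 × 0.0015 = 0.004800 m/d
Seepage velocity v = q / n = 0.004800 / 0.10 = 0.04800 m/d
L = 5.36 km = 5360 m
t = L / v = 5360 / 0.04800 = 111700 d
   = 111700 / 365 = 306 yr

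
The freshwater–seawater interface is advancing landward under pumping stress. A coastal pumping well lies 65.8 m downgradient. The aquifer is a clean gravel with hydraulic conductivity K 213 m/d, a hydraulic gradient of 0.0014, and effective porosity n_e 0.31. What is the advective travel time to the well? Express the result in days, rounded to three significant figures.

Specific discharge q = 213 × 0.0014 = 0.2982 m/d
v_s = q/n_e = 0.2982/0.31 = 0.9619 m/d
t = L / v = 65.8 / 0.9619 = 68.40 d

68.4 days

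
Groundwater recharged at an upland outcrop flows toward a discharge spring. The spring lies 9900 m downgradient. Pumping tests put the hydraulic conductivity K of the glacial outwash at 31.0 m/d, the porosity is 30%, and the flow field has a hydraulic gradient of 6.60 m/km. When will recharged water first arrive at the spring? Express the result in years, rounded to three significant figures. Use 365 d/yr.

Specific discharge q = 31.0 × 0.0066 = 0.2046 m/d
Average linear velocity = 0.2046 / 0.30 = 0.6820 m/d
t = L / v = 9900 / 0.6820 = 14520 d
   = 14520 / 365 = 39.8 yr

39.8 years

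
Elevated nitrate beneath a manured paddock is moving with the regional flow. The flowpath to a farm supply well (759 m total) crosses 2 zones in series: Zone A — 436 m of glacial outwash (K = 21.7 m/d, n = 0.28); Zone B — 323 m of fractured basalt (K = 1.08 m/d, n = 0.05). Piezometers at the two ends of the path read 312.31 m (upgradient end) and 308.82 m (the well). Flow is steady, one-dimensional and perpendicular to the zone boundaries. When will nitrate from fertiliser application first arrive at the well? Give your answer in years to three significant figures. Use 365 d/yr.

Total head drop ΔH = 312.31 − 308.82 = 3.49 m
Steady 1-D flow in series ⇒ the Darcy flux q is identical in every zone and the zone head losses add (resistances L/K in series).
Σ(L/K) = 436/21.7 + 323/1.08 = 20.09 + 299.1 = 319.2 d
q = ΔH / Σ(L/K) = 3.49 / 319.2 = 0.01093 m/d (same in every zone)
Zone A: v = q/n = 0.01093/0.28 = 0.03905 m/d → t_A = 436/0.03905 = 11160 d
Zone B: v = q/n = 0.01093/0.05 = 0.2187 m/d → t_B = 323/0.2187 = 1477 d
Total t = 11160 + 1477 = 12640 d
   = 12640 / 365 = 34.6 yr

34.6 years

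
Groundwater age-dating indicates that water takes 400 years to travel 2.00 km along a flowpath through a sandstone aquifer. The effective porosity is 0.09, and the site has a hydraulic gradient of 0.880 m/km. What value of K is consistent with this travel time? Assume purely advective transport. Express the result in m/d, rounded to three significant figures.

1.40 m/d

t = 400 years = 146000 d
L = 2.00 km = 2000 m
v = L / t = 2000 / 146000 = 0.01370 m/d
K = v · n / i = 0.01370 × 0.09 / 8.8e-4 = 1.40 m/d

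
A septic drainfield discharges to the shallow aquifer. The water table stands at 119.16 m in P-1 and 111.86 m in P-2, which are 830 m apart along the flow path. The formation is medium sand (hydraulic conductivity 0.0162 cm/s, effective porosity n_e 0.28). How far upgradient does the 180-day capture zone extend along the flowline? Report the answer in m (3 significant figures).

79.1 m

Hydraulic gradient i = (119.16 − 111.86) / 830 = 7.30 / 830 = 0.008795
K = 0.0162 cm/s × 864 = 14.00 m/d
Darcy flux q = K·i = 14.00 × 0.008795 = 0.1231 m/d
Seepage velocity v = q / n = 0.1231 / 0.28 = 0.4397 m/d
L = v × T = 0.4397 × 180 = 79.14 m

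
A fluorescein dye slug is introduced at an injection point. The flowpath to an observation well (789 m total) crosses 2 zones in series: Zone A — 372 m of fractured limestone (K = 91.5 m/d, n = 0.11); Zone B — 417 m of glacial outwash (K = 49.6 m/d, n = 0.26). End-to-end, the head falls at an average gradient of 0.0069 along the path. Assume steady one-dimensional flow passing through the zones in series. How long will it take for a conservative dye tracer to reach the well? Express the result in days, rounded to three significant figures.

342 days

Continuity: the same q passes through each zone, so ΔH = q·Σ(L_j/K_j) — the zones act as resistances in series.
Σ(L/K) = 372/91.5 + 417/49.6 = 4.066 + 8.407 = 12.47 d
K_eq = L_total / Σ(L/K) = 789 / 12.47 = 63.26 m/d
q = K_eq · i = 63.26 × 0.0069 = 0.4365 m/d (same in every zone)
Zone A: v = q/n = 0.4365/0.11 = 3.968 m/d → t_A = 372/3.968 = 93.75 d
Zone B: v = q/n = 0.4365/0.26 = 1.679 m/d → t_B = 417/1.679 = 248.4 d
Total t = 93.75 + 248.4 = 342.1 d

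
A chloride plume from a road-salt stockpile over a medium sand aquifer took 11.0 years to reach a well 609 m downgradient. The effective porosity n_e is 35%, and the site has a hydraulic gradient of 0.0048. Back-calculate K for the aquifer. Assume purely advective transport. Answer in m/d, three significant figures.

11.1 m/d

t = 11.0 years = 4015 d
v = L / t = 609 / 4015 = 0.1517 m/d
K = v · n / i = 0.1517 × 0.35 / 0.0048 = 11.1 m/d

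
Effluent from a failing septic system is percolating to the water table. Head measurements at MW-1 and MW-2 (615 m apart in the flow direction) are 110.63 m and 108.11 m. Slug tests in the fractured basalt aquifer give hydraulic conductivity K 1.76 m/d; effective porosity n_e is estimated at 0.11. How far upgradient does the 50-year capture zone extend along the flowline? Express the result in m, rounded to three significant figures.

1200 m

Hydraulic gradient i = (110.63 − 108.11) / 615 = 2.52 / 615 = 0.004098
Specific discharge q = 1.76 × 0.004098 = 0.007212 m/d
Average linear velocity = 0.007212 / 0.11 = 0.06556 m/d
T = 50 yr × 365 = 18250 d
L = v × T = 0.06556 × 18250 = 1196 m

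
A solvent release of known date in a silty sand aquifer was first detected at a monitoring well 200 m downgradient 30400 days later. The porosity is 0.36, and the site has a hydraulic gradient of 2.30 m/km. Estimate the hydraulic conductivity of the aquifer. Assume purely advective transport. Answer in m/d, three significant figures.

v = L / t = 200 / 30400 = 0.006579 m/d
K = v · n / i = 0.006579 × 0.36 / 0.0023 = 1.03 m/d

1.03 m/d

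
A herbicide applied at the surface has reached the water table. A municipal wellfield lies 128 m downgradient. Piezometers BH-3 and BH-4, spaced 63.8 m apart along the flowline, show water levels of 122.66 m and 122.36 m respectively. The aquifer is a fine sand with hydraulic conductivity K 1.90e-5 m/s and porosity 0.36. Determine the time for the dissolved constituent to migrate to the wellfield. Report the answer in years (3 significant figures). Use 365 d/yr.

Hydraulic gradient i = (122.66 − 122.36) / 63.8 = 0.30 / 63.8 = 0.004702
K = 1.90e-5 m/s × 86400 s/d = 1.642 m/d
Specific discharge q = 1.642 × 0.004702 = 0.007719 m/d
Seepage velocity v = q / n = 0.007719 / 0.36 = 0.02144 m/d
t = L / v = 128 / 0.02144 = 5970 d
   = 5970 / 365 = 16.4 yr

16.4 years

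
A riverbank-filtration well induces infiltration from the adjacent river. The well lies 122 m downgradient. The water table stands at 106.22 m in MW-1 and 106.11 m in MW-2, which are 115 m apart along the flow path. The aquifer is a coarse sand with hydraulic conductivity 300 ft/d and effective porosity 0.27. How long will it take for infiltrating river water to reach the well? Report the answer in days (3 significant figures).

377 days

Hydraulic gradient i = (106.22 − 106.11) / 115 = 0.11 / 115 = 9.565e-4
K = 300 ft/d × 0.3048 = 91.44 m/d
q = Ki = 91.44 × 9.565e-4 = 0.08746 m/d
Seepage velocity v = q / n = 0.08746 / 0.27 = 0.3239 m/d
t = L / v = 122 / 0.3239 = 376.6 d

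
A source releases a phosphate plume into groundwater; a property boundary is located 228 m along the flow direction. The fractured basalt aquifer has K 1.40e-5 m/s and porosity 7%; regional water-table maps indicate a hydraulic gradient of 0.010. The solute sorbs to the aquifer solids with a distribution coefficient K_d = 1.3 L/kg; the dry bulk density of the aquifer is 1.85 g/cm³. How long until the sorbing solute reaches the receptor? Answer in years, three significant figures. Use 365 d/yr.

K = 1.40e-5 m/s × 86400 s/d = 1.210 m/d
Darcy flux q = K·i = 1.210 × 0.010 = 0.01210 m/d
Seepage velocity v = q / n = 0.01210 / 0.07 = 0.1728 m/d
Retardation R = 1 + ρ_b·K_d/n = 1 + 1.85×1.3/0.07 = 35.36
Contaminant velocity v_c = v/R = 0.1728/35.36 = 0.004887 m/d
t = L/v_c = 228/0.004887 = 46650 d
   = 46650/365 = 128 yr

128 years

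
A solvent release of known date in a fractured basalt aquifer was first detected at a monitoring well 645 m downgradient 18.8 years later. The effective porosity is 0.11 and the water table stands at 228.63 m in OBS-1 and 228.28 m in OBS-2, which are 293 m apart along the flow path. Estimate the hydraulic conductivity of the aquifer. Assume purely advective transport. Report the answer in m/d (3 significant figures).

Hydraulic gradient i = (228.63 − 228.28) / 293 = 0.35 / 293 = 0.001195
t = 18.8 years = 6862 d
v = L / t = 645 / 6862 = 0.09400 m/d
K = v · n / i = 0.09400 × 0.11 / 0.001195 = 8.66 m/d

8.66 m/d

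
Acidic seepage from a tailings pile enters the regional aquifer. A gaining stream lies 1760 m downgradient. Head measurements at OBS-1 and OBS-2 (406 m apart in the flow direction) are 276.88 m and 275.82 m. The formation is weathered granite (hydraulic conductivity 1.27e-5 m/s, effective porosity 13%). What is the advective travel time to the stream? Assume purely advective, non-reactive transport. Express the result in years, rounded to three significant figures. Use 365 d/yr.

Hydraulic gradient i = (276.88 − 275.82) / 406 = 1.06 / 406 = 0.002611
K = 1.27e-5 m/s × 86400 s/d = 1.097 m/d
Specific discharge q = 1.097 × 0.002611 = 0.002865 m/d
v = Ki/n = 1.097·0.002611/0.13 = 0.02204 m/d
t = L / v = 1760 / 0.02204 = 79870 d
   = 79870 / 365 = 219 yr

219 years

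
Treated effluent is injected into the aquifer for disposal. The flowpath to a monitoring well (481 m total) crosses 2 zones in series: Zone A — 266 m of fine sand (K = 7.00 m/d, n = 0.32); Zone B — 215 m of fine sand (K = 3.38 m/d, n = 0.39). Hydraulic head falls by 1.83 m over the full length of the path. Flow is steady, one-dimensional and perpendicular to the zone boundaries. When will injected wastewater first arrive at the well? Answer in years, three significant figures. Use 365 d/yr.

Continuity: the same q passes through each zone, so ΔH = q·Σ(L_j/K_j) — the zones act as resistances in series.
Σ(L/K) = 266/7.00 + 215/3.38 = 38.00 + 63.61 = 101.6 d
q = ΔH / Σ(L/K) = 1.83 / 101.6 = 0.01801 m/d (same in every zone)
Zone A: v = q/n = 0.01801/0.32 = 0.05628 m/d → t_A = 266/0.05628 = 4726 d
Zone B: v = q/n = 0.01801/0.39 = 0.04618 m/d → t_B = 215/0.04618 = 4656 d
Total t = 4726 + 4656 = 9382 d
   = 9382 / 365 = 25.7 yr

25.7 years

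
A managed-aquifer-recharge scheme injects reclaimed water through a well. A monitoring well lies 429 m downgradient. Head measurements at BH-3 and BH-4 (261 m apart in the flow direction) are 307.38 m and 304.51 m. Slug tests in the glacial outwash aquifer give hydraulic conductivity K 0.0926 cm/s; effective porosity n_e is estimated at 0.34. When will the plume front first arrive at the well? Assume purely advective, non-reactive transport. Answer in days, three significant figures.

166 days

Hydraulic gradient i = (307.38 − 304.51) / 261 = 2.87 / 261 = 0.01100
K = 0.0926 cm/s × 864 = 80.01 m/d
Darcy flux q = K·i = 80.01 × 0.01100 = 0.8798 m/d
v = Ki/n = 80.01·0.01100/0.34 = 2.588 m/d
t = L / v = 429 / 2.588 = 165.8 d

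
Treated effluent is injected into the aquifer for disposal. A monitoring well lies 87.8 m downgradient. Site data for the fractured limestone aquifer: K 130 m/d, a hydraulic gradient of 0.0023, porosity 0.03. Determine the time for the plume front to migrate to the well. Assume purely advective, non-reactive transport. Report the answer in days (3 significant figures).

8.81 days

q = Ki = 130 × 0.0023 = 0.2990 m/d
v = Ki/n = 130·0.0023/0.03 = 9.967 m/d
t = L / v = 87.8 / 9.967 = 8.809 d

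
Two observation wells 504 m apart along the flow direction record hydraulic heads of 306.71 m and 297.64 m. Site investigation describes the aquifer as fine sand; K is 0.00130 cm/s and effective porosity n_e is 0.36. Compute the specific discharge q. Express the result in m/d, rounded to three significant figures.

0.0202 m/d

Hydraulic gradient i = (306.71 − 297.64) / 504 = 9.07 / 504 = 0.01800
K = 0.00130 cm/s × 864 = 1.123 m/d
q = Ki = 1.123 × 0.01800 = 0.02021 m/d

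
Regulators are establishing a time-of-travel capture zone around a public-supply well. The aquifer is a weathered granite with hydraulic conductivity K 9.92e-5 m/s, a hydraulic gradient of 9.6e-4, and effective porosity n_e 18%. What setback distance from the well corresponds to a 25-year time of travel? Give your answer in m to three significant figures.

417 m

K = 9.92e-5 m/s × 86400 s/d = 8.571 m/d
q = Ki = 8.571 × 9.6e-4 = 0.008228 m/d
Seepage velocity v = q / n = 0.008228 / 0.18 = 0.04571 m/d
T = 25 yr × 365 = 9125 d
L = v × T = 0.04571 × 9125 = 417.1 m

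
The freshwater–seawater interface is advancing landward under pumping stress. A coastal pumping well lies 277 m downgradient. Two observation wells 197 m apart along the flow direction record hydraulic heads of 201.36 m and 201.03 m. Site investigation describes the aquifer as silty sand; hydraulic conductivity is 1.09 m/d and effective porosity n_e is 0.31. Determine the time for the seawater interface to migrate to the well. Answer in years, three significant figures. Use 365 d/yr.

129 years

Hydraulic gradient i = (201.36 − 201.03) / 197 = 0.33 / 197 = 0.001675
Specific discharge q = 1.09 × 0.001675 = 0.001826 m/d
Seepage velocity v = q / n = 0.001826 / 0.31 = 0.005890 m/d
t = L / v = 277 / 0.005890 = 47030 d
   = 47030 / 365 = 129 yr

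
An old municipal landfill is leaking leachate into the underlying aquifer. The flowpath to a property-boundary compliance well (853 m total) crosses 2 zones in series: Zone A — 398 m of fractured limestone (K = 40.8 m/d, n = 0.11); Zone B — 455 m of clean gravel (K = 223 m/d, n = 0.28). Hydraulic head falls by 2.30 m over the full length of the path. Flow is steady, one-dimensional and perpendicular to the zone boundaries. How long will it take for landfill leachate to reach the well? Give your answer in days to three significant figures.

Continuity: the same q passes through each zone, so ΔH = q·Σ(L_j/K_j) — the zones act as resistances in series.
Σ(L/K) = 398/40.8 + 455/223 = 9.755 + 2.040 = 11.80 d
q = ΔH / Σ(L/K) = 2.30 / 11.80 = 0.1950 m/d (same in every zone)
Zone A: v = q/n = 0.1950/0.11 = 1.773 m/d → t_A = 398/1.773 = 224.5 d
Zone B: v = q/n = 0.1950/0.28 = 0.6964 m/d → t_B = 455/0.6964 = 653.4 d
Total t = 224.5 + 653.4 = 877.9 d

878 days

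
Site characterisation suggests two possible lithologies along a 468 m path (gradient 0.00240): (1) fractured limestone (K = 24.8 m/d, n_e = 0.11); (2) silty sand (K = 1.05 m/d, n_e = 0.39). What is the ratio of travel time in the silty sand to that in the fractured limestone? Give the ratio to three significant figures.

Unit 1 (fractured limestone): v = 24.8×0.0024/0.11 = 0.5411 m/d, t = 468/0.5411 = 864.9 d
Unit 2 (silty sand): v = 1.05×0.0024/0.39 = 0.006462 m/d, t = 468/0.006462 = 72430 d
t(silty sand) / t(fractured limestone) = 72430/864.9 = 83.7

83.7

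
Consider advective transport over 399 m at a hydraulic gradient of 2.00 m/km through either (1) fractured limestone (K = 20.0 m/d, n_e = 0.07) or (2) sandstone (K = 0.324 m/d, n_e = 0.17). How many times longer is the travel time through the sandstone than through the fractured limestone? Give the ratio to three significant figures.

150

Unit 1 (fractured limestone): v = 20.0×0.0020/0.07 = 0.5714 m/d, t = 399/0.5714 = 698.3 d
Unit 2 (sandstone): v = 0.324×0.0020/0.17 = 0.003812 m/d, t = 399/0.003812 = 104700 d
t(sandstone) / t(fractured limestone) = 104700/698.3 = 150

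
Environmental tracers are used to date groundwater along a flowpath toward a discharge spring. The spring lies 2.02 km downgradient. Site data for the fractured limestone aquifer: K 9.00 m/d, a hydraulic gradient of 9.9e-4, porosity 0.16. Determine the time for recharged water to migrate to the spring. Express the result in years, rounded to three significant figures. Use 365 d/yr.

99.4 years

Specific discharge q = 9.00 × 9.9e-4 = 0.008910 m/d
Seepage velocity v = q / n = 0.008910 / 0.16 = 0.05569 m/d
L = 2.02 km = 2020 m
t = L / v = 2020 / 0.05569 = 36270 d
   = 36270 / 365 = 99.4 yr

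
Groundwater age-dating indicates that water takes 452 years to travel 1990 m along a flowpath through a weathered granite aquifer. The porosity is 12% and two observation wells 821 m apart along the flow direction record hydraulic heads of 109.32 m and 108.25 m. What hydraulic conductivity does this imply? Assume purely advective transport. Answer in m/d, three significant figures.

Hydraulic gradient i = (109.32 − 108.25) / 821 = 1.07 / 821 = 0.001303
t = 452 years = 165000 d
v = L / t = 1990 / 165000 = 0.01206 m/d
K = v · n / i = 0.01206 × 0.12 / 0.001303 = 1.11 m/d

1.11 m/d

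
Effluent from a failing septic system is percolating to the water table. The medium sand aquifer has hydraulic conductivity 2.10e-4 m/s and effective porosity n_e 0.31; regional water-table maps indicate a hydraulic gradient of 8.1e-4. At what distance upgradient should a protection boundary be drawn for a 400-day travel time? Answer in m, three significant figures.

19.0 m

K = 2.10e-4 m/s × 86400 s/d = 18.14 m/d
Specific discharge q = 18.14 × 8.1e-4 = 0.01470 m/d
Seepage velocity v = q / n = 0.01470 / 0.31 = 0.04741 m/d
L = v × T = 0.04741 × 400 = 18.96 m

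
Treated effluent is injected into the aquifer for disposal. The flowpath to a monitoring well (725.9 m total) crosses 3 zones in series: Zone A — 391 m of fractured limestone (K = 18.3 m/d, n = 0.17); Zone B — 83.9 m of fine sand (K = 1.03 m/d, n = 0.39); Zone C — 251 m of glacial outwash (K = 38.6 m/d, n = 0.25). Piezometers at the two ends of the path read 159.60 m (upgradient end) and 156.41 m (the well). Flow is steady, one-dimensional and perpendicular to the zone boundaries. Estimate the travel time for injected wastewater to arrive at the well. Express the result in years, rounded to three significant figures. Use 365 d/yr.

Total head drop ΔH = 159.60 − 156.41 = 3.19 m
Steady 1-D flow in series ⇒ the Darcy flux q is identical in every zone and the zone head losses add (resistances L/K in series).
Σ(L/K) = 391/18.3 + 83.9/1.03 + 251/38.6 = 21.37 + 81.46 + 6.503 = 109.3 d
q = ΔH / Σ(L/K) = 3.19 / 109.3 = 0.02918 m/d (same in every zone)
Zone A: v = q/n = 0.02918/0.17 = 0.1716 m/d → t_A = 391/0.1716 = 2278 d
Zone B: v = q/n = 0.02918/0.39 = 0.07482 m/d → t_B = 83.9/0.07482 = 1121 d
Zone C: v = q/n = 0.02918/0.25 = 0.1167 m/d → t_C = 251/0.1167 = 2151 d
Total t = 2278 + 1121 + 2151 = 5550 d
   = 5550 / 365 = 15.2 yr

15.2 years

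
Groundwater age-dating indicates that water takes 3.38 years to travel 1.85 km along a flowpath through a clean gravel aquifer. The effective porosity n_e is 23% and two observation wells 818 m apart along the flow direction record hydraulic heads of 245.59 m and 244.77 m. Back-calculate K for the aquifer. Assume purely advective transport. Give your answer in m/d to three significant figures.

344 m/d

Hydraulic gradient i = (245.59 − 244.77) / 818 = 0.82 / 818 = 0.001002
t = 3.38 years = 1234 d
L = 1.85 km = 1850 m
v = L / t = 1850 / 1234 = 1.500 m/d
K = v · n / i = 1.500 × 0.23 / 0.001002 = 344 m/d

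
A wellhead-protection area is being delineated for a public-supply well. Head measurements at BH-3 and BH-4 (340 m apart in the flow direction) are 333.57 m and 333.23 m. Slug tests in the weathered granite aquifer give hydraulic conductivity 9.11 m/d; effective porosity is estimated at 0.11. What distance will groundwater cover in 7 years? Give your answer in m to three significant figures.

212 m

Hydraulic gradient i = (333.57 − 333.23) / 340 = 0.34 / 340 = 0.001000
q = Ki = 9.11 × 0.001000 = 0.009110 m/d
v_s = q/n_e = 0.009110/0.11 = 0.08282 m/d
T = 7 yr × 365 = 2555 d
L = v × T = 0.08282 × 2555 = 211.6 m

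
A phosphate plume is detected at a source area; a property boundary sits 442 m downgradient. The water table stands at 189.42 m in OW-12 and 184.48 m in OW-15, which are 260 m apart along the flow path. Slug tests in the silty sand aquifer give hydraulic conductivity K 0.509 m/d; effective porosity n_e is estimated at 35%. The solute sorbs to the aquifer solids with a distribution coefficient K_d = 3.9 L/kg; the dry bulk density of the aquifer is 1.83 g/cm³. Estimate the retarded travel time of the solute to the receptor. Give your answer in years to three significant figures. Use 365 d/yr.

937 years

Hydraulic gradient i = (189.42 − 184.48) / 260 = 4.94 / 260 = 0.01900
Darcy flux q = K·i = 0.509 × 0.01900 = 0.009671 m/d
Average linear velocity = 0.009671 / 0.35 = 0.02763 m/d
Retardation R = 1 + ρ_b·K_d/n = 1 + 1.83×3.9/0.35 = 21.39
Contaminant velocity v_c = v/R = 0.02763/21.39 = 0.001292 m/d
t = L/v_c = 442/0.001292 = 342200 d
   = 342200/365 = 937 yr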